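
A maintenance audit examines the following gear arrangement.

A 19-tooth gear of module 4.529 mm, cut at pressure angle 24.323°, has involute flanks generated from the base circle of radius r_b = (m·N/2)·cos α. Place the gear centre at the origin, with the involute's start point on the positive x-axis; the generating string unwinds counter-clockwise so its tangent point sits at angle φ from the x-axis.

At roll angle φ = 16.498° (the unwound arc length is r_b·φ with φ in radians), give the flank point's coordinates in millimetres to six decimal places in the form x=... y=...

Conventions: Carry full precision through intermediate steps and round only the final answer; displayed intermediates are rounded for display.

recognized (one wheel, involute flank): single-mesh tooth geometry, m = 4.529, N = 19
pitch radius r_p = m·N/2 = 4.529·19/2 = 43.025500
base radius r_b = r_p·cos α = 43.025500·cos 24.323° = 39.206471
roll angle φ = 16.498° = 0.28794442 rad
x = r_b·(cos φ + φ·sin φ) = 40.798279
y = r_b·(sin φ − φ·cos φ) = 0.309426

x=40.798279 y=0.309426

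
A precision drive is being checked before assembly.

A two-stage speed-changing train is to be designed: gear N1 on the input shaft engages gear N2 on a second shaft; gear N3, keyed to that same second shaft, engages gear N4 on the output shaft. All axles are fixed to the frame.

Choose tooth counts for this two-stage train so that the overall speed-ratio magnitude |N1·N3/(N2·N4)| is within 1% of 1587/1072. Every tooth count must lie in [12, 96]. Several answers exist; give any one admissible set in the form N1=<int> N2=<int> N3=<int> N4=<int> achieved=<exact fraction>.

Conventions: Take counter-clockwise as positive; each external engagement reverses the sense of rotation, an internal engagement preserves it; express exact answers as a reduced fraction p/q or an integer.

N1=23 N2=16 N3=69 N4=67 achieved=1587/1072

design class (target 1587/1072): fixed-axis compound train
target = 1587/1072 in lowest terms: an exact hit needs N1·N3 = k·1587 and N2·N4 = k·1072 for one integer k, every count in [12, 96]; additionally prefer no 1:1 stage (N1 ≠ N2, N3 ≠ N4)
k = 1: N1·N3 = 1587 = 23·69, N2·N4 = 1072 = 16·67
achieved = 23·69/(16·67) = 1587/1072; |achieved − target| = 0 ≤ 1587/107200 ✓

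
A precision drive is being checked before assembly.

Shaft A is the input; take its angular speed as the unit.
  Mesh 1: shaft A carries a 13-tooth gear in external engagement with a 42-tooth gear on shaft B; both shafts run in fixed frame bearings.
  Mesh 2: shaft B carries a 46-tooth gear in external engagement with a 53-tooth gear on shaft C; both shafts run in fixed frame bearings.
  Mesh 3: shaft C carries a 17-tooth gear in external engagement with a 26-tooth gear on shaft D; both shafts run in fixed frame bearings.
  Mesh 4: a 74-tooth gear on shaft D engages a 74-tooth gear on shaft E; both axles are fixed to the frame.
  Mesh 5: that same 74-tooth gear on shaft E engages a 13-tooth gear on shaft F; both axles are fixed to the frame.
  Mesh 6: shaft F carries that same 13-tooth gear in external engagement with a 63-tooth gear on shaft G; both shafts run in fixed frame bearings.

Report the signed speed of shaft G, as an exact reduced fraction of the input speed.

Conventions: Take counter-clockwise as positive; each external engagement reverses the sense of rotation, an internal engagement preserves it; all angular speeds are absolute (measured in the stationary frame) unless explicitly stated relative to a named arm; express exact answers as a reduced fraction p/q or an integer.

14467/70119

6-mesh fixed-axis compound train (all bearings frame-fixed)
mesh 1 [13T→42T]: |ω|/ω_in = 1×13/42 = 13/42, sense flips to −
mesh 2 [46T→53T]: |ω|/ω_in = (13/42)×46/53 = 299/1113, sense flips to +
mesh 3 [17T→26T]: |ω|/ω_in = (299/1113)×17/26 = 391/2226, sense flips to −
mesh 4 [74T→74T]: |ω|/ω_in = (391/2226)×74/74 = 391/2226, sense flips to +
mesh 5 [74T→13T]: |ω|/ω_in = (391/2226)×74/13 = 14467/14469, sense flips to −
mesh 6 [13T→63T]: |ω|/ω_in = (14467/14469)×13/63 = 14467/70119, sense flips to +
signed output speed (× input speed) = 14467/70119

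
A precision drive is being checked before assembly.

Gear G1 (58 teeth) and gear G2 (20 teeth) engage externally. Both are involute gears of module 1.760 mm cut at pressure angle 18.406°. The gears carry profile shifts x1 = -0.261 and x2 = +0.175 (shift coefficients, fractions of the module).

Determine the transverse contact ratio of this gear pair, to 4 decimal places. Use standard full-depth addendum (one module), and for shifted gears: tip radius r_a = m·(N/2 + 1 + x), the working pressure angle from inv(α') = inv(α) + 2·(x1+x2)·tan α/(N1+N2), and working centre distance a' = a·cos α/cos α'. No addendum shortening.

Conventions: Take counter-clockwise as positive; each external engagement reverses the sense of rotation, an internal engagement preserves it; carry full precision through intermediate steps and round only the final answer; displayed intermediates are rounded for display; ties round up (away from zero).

class = single-mesh tooth geometry [involute pair 58T × 20T, m = 1.760]
base radii: r_b1 = 48.428944, r_b2 = 16.699636
tip radii: r_a1 = 52.340640, r_a2 = 19.668000
inv(α') = inv(18.406°) + 2·(-0.261+0.175)·tan α/(58+20) = 0.01079293  ⇒  α' = 18.01762°
a' = a·cos α / cos α' = 68.6400·cos 18.406°/cos 18.01762° = 68.487088
action lengths: √(r_a1²−r_b1²) = 19.853966, √(r_a2²−r_b2²) = 10.390014
base pitch p_b = π·m·cos α = 5.246345
CR = (19.853966 + 10.390014 − 68.487088·sin 18.01762°)/5.246345 = 1.726969
contact ratio ≈ 1.7270

1.7270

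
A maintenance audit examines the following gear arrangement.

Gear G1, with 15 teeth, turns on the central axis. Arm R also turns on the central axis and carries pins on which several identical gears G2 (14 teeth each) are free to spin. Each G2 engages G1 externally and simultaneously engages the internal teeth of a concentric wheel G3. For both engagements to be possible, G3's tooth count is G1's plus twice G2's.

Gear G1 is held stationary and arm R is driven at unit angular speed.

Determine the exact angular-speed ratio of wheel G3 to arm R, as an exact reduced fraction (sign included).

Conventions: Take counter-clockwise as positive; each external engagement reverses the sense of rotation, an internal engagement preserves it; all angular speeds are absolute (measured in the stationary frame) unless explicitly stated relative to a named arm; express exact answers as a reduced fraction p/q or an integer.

topology: planetary set — G1 15T / G2 14T / G3 43T, arm = carrier (Willis)
ring teeth: 15 + 2·14 = 43
15(ω_sun−ω_arm) = −43(ω_ring−ω_arm),  ω_sun = 0, ω_arm = 1
ω_ring = 1 − (15/43)(0−1) = 58/43
ω_out/ω_in = 58/43

58/43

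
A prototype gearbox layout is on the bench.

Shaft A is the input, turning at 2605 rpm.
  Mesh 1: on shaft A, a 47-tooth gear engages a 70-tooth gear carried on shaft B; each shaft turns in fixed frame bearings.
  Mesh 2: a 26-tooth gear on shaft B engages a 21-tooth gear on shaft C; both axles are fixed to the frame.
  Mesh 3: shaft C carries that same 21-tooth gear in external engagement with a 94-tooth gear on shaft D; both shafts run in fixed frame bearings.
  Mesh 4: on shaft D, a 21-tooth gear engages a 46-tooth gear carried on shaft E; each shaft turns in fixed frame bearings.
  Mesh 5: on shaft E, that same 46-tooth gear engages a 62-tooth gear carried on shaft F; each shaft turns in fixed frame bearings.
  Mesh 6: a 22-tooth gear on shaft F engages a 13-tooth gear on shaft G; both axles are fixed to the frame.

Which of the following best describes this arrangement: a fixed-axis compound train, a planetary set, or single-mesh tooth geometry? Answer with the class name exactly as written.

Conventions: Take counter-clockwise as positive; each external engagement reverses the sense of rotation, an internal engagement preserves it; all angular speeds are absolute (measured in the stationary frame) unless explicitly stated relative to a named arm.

class = fixed-axis compound train [6 meshes; 6 ratios multiply, 6 sense flips]
classification: fixed-axis compound train

fixed-axis compound train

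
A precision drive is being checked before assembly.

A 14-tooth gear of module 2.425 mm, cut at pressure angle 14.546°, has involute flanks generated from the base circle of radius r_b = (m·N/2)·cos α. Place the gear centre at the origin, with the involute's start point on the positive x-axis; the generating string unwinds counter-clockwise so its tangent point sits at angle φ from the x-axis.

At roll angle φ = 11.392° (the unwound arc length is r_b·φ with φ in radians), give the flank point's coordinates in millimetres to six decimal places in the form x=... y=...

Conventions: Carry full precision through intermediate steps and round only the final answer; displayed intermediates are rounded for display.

single-mesh involute tooth geometry (14T wheel at module 2.425)
pitch radius r_p = m·N/2 = 2.425·14/2 = 16.975000
base radius r_b = r_p·cos α = 16.975000·cos 14.546° = 16.430889
roll angle φ = 11.392° = 0.19882791 rad
x = r_b·(cos φ + φ·sin φ) = 16.752463
y = r_b·(sin φ − φ·cos φ) = 0.042880

x=16.752463 y=0.042880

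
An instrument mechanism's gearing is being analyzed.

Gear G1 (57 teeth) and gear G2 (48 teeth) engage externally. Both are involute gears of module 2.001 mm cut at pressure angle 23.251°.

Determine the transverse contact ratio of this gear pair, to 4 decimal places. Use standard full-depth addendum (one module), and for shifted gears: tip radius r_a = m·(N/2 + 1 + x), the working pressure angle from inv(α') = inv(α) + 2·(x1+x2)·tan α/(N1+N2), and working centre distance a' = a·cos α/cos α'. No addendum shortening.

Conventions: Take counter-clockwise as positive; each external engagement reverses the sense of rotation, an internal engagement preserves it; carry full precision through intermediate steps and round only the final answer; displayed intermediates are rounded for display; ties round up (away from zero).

class = single-mesh tooth geometry [involute pair 57T × 48T, m = 2.001]
base radii: r_b1 = 52.396892, r_b2 = 44.123698
tip radii: r_a1 = 59.029500, r_a2 = 50.025000
no profile shift: α' = α, a' = a
action lengths: √(r_a1²−r_b1²) = 27.185430, √(r_a2²−r_b2²) = 23.571166
base pitch p_b = π·m·cos α = 5.775779
CR = (27.185430 + 23.571166 − 105.052500·sin 23.25100°)/5.775779 = 1.607763
contact ratio ≈ 1.6078

1.6078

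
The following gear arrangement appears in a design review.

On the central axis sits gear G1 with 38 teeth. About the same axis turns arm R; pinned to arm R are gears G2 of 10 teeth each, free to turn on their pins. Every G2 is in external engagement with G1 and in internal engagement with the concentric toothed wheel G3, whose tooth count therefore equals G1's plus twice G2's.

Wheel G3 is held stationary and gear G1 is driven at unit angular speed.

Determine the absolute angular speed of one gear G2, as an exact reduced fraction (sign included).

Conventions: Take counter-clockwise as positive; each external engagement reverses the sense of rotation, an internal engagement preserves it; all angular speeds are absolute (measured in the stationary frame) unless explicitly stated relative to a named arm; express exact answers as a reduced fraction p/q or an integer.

topology: planetary set — G1 38T / G2 10T / G3 58T, arm = carrier (Willis)
ring teeth: 38 + 2·10 = 58
38(ω_sun−ω_arm) = −58(ω_ring−ω_arm),  ω_ring = 0, ω_sun = 1
38(1−ω_arm) = −58(0−ω_arm)  ⇒  96·ω_arm = 38  ⇒  ω_arm = 19/48
sun–planet mesh: 38·(1−19/48) = −10·(ω_p−ω_arm)  ⇒  ω_p−ω_arm = -551/240
ω_p = 19/48 − 551/240 = -19/10
exact speed ratio = -19/10

-19/10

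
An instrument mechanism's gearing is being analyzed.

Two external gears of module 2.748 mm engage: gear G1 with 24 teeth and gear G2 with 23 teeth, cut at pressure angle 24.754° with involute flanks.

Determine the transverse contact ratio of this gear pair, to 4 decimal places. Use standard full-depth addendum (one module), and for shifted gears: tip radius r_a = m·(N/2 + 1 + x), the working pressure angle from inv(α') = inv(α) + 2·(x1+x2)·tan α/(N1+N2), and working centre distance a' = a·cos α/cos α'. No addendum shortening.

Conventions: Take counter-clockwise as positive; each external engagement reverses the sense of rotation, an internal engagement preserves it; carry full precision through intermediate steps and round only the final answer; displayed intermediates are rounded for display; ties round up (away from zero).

single-mesh involute tooth geometry (24T engaging 23T at module 2.748)
base radii: r_b1 = 29.945965, r_b2 = 28.698217
tip radii: r_a1 = 35.724000, r_a2 = 34.350000
no profile shift: α' = α, a' = a
action lengths: √(r_a1²−r_b1²) = 19.479305, √(r_a2²−r_b2²) = 18.876834
base pitch p_b = π·m·cos α = 7.839835
CR = (19.479305 + 18.876834 − 64.578000·sin 24.75400°)/7.839835 = 1.443377
contact ratio ≈ 1.4434

1.4434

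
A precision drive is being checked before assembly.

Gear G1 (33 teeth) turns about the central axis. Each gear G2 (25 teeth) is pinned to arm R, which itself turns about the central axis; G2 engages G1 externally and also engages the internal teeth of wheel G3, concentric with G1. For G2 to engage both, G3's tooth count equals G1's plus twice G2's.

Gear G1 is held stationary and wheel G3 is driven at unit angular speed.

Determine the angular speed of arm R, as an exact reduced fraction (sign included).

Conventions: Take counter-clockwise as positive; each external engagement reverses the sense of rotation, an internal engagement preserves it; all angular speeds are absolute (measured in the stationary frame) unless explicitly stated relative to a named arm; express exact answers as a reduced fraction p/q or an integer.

83/116

recognized (axles ride arm R): planetary set, 33/25/83 teeth
ring teeth: 33 + 2·25 = 83
33(ω_sun−ω_arm) = −83(ω_ring−ω_arm),  ω_sun = 0, ω_ring = 1
33(0−ω_arm) = −83(1−ω_arm)  ⇒  116·ω_arm = 83  ⇒  ω_arm = 83/116
exact speed ratio = 83/116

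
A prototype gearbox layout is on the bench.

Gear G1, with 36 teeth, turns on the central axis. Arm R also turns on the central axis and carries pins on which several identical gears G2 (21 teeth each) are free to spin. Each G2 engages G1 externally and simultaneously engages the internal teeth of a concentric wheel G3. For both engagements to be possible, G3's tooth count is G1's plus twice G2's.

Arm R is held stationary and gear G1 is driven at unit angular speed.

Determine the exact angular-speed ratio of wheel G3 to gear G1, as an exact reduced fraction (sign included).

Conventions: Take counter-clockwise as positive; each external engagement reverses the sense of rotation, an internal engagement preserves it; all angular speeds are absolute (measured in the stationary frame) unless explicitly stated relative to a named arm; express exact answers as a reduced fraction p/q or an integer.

-6/13

topology: planetary set — G1 36T / G2 21T / G3 78T, arm = carrier (Willis)
ring teeth: 36 + 2·21 = 78
36(ω_sun−ω_arm) = −78(ω_ring−ω_arm),  ω_arm = 0, ω_sun = 1
ω_ring = 0 − (36/78)(1−0) = -6/13
ω_out/ω_in = -6/13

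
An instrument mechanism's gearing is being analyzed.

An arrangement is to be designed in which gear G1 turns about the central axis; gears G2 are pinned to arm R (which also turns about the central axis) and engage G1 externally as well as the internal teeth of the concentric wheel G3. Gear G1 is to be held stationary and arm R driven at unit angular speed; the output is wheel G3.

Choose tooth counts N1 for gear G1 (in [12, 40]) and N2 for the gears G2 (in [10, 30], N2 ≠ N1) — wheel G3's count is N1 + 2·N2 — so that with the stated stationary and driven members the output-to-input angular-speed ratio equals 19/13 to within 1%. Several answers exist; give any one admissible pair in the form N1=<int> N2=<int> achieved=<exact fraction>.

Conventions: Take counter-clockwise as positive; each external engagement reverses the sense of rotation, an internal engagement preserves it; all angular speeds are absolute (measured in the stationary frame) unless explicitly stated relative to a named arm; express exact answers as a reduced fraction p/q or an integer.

N1=24 N2=14 achieved=19/13

topology: planetary set — design target 19/13, arm = carrier (Willis)
Willis with ω_sun = 0: ω_ring/ω_arm = (N1+N3)/N3; set equal to 19/13  ⇒  N3/N1 = 1/(19/13 − 1) = 13/6
N3 = N1 + 2·N2  ⇒  N2/N1 = (N3/N1 − 1)/2 = (13/6 − 1)/2 = 7/12
smallest multiple with N1 ≥ 12 and N2 ≥ 10: k = 2  ⇒  N1 = 2·12 = 24, N2 = 2·7 = 14 (N1 ≤ 40, N2 ≤ 30, N2 ≠ N1 ✓), N3 = 24 + 2·14 = 52
check: (N1+N3)/N3 with N1 = 24, N3 = 52 gives 19/13; |achieved − target| = 0 ≤ 19/1300 ✓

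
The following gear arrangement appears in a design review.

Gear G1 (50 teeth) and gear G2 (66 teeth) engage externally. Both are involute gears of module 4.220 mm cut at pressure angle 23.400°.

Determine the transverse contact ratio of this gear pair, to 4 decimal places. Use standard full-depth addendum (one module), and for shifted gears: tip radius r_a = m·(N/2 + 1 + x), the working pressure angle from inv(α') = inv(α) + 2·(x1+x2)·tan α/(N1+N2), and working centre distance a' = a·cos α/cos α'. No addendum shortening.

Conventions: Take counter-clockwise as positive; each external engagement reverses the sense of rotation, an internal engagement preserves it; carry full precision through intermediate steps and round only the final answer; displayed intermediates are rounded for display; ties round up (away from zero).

class = single-mesh tooth geometry [involute pair 50T × 66T, m = 4.220]
base radii: r_b1 = 96.823113, r_b2 = 127.806509
tip radii: r_a1 = 109.720000, r_a2 = 143.480000
no profile shift: α' = α, a' = a
action lengths: √(r_a1²−r_b1²) = 51.611657, √(r_a2²−r_b2²) = 65.207412
base pitch p_b = π·m·cos α = 12.167151
CR = (51.611657 + 65.207412 − 244.760000·sin 23.40000°)/12.167151 = 1.611976
contact ratio ≈ 1.6120

1.6120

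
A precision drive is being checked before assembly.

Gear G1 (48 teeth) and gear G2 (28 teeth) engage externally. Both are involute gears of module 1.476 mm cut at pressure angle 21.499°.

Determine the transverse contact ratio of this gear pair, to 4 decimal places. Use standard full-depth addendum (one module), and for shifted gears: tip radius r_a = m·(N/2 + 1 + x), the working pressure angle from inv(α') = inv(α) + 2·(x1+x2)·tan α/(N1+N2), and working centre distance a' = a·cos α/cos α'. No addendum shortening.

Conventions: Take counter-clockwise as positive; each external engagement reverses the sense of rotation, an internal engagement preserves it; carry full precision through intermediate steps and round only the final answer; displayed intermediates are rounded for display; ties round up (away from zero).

1.6260

topology: single-mesh involute geometry — m = 1.476, 48T/28T pair
base radii: r_b1 = 32.959339, r_b2 = 19.226281
tip radii: r_a1 = 36.900000, r_a2 = 22.140000
no profile shift: α' = α, a' = a
action lengths: √(r_a1²−r_b1²) = 16.591926, √(r_a2²−r_b2²) = 10.978603
base pitch p_b = π·m·cos α = 4.314367
CR = (16.591926 + 10.978603 − 56.088000·sin 21.49900°)/4.314367 = 1.625990
contact ratio ≈ 1.6260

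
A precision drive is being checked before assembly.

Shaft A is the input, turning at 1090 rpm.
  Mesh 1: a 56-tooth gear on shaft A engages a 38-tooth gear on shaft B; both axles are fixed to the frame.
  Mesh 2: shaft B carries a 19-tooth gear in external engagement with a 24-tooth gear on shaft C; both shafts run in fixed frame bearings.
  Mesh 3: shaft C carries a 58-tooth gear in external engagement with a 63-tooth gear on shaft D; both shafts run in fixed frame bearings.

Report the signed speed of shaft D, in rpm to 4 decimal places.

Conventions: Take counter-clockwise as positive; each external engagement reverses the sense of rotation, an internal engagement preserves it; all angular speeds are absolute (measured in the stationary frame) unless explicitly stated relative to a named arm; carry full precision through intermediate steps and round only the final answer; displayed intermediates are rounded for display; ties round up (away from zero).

-1170.7407 rpm

class = fixed-axis compound train [3 meshes; 3 ratios multiply, 3 sense flips]
mesh 1 [56T→38T]: ω = 1090.0000×56/38 = 1606.3158 rpm, sense flips to −
mesh 2 [19T→24T]: ω = 1606.3158×19/24 = 1271.6667 rpm, sense flips to +
mesh 3 [58T→63T]: ω = 1271.6667×58/63 = 1170.7407 rpm, sense flips to −
signed output speed = -1170.7407 rpm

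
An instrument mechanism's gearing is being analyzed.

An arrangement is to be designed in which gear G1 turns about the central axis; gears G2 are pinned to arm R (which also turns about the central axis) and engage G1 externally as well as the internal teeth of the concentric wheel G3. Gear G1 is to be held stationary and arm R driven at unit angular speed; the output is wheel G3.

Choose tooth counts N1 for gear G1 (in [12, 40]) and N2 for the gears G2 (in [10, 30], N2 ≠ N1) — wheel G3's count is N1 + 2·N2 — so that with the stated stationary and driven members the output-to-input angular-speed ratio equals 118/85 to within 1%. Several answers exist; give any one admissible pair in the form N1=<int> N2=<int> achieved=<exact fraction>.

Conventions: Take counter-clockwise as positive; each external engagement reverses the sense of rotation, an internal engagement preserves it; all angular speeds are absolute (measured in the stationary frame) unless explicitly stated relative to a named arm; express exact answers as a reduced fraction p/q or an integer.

N1=33 N2=26 achieved=118/85

planetary set to be sized for 118/85 (Willis relation)
Willis with ω_sun = 0: ω_ring/ω_arm = (N1+N3)/N3; set equal to 118/85  ⇒  N3/N1 = 1/(118/85 − 1) = 85/33
N3 = N1 + 2·N2  ⇒  N2/N1 = (N3/N1 − 1)/2 = (85/33 − 1)/2 = 26/33
smallest multiple with N1 ≥ 12 and N2 ≥ 10: k = 1  ⇒  N1 = 1·33 = 33, N2 = 1·26 = 26 (N1 ≤ 40, N2 ≤ 30, N2 ≠ N1 ✓), N3 = 33 + 2·26 = 85
check: (N1+N3)/N3 with N1 = 33, N3 = 85 gives 118/85; |achieved − target| = 0 ≤ 59/4250 ✓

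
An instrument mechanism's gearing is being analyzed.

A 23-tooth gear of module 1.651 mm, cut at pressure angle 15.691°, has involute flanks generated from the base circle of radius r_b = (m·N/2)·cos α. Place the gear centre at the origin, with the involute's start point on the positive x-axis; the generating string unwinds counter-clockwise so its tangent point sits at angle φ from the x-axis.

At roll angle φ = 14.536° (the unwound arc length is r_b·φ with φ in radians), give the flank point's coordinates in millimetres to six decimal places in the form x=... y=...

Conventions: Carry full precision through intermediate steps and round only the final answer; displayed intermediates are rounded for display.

x=18.857777 y=0.098855

topology: single-mesh involute geometry — m = 1.651, N = 23
pitch radius r_p = m·N/2 = 1.651·23/2 = 18.986500
base radius r_b = r_p·cos α = 18.986500·cos 15.691° = 18.278954
roll angle φ = 14.536° = 0.25370106 rad
x = r_b·(cos φ + φ·sin φ) = 18.857777
y = r_b·(sin φ − φ·cos φ) = 0.098855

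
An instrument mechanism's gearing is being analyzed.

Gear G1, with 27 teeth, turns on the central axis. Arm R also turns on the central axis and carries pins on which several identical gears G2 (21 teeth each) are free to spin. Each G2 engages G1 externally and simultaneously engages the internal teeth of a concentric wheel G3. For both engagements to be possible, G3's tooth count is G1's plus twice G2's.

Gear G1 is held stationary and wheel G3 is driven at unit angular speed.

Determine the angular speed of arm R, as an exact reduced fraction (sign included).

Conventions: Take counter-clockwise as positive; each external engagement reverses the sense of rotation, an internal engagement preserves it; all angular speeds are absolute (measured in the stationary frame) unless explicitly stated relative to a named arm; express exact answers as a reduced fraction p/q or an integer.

23/32

topology: planetary set — G1 27T / G2 21T / G3 69T, arm = carrier (Willis)
ring teeth: 27 + 2·21 = 69
27(ω_sun−ω_arm) = −69(ω_ring−ω_arm),  ω_sun = 0, ω_ring = 1
27(0−ω_arm) = −69(1−ω_arm)  ⇒  96·ω_arm = 69  ⇒  ω_arm = 23/32
exact speed ratio = 23/32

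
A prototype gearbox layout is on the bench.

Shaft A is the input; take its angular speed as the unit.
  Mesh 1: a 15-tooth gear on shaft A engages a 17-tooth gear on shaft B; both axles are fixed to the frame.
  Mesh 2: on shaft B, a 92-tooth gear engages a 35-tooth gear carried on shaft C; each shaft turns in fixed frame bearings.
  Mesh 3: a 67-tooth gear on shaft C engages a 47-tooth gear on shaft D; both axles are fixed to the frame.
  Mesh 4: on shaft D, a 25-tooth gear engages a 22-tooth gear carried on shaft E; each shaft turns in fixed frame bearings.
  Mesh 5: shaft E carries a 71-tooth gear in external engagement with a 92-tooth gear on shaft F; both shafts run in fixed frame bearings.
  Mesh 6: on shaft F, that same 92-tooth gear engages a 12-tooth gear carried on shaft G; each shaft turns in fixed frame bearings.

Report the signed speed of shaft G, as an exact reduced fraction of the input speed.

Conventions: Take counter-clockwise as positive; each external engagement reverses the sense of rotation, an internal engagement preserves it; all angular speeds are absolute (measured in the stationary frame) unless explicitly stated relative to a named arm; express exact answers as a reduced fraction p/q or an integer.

6-mesh fixed-axis compound train (all bearings frame-fixed)
mesh 1 [15T→17T]: |ω|/ω_in = 1×15/17 = 15/17, sense flips to −
mesh 2 [92T→35T]: |ω|/ω_in = (15/17)×92/35 = 276/119, sense flips to +
mesh 3 [67T→47T]: |ω|/ω_in = (276/119)×67/47 = 18492/5593, sense flips to −
mesh 4 [25T→22T]: |ω|/ω_in = (18492/5593)×25/22 = 231150/61523, sense flips to +
mesh 5 [71T→92T]: |ω|/ω_in = (231150/61523)×71/92 = 356775/123046, sense flips to −
mesh 6 [92T→12T]: |ω|/ω_in = (356775/123046)×92/12 = 2735275/123046, sense flips to +
signed output speed (× input speed) = 2735275/123046

2735275/123046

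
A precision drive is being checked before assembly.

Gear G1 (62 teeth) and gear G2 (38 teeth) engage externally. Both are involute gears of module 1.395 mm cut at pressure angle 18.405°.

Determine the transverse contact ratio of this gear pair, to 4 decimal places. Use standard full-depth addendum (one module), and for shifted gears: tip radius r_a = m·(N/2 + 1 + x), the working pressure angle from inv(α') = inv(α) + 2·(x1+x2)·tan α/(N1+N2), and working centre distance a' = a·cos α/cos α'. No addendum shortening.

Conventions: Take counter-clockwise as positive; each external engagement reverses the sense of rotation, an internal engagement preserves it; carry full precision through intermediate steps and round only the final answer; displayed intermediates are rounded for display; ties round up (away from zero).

1.8365

class = single-mesh tooth geometry [involute pair 62T × 38T, m = 1.395]
base radii: r_b1 = 41.032952, r_b2 = 25.149228
tip radii: r_a1 = 44.640000, r_a2 = 27.900000
no profile shift: α' = α, a' = a
action lengths: √(r_a1²−r_b1²) = 17.579149, √(r_a2²−r_b2²) = 12.079996
base pitch p_b = π·m·cos α = 4.158349
CR = (17.579149 + 12.079996 − 69.750000·sin 18.40500°)/4.158349 = 1.836510
contact ratio ≈ 1.8365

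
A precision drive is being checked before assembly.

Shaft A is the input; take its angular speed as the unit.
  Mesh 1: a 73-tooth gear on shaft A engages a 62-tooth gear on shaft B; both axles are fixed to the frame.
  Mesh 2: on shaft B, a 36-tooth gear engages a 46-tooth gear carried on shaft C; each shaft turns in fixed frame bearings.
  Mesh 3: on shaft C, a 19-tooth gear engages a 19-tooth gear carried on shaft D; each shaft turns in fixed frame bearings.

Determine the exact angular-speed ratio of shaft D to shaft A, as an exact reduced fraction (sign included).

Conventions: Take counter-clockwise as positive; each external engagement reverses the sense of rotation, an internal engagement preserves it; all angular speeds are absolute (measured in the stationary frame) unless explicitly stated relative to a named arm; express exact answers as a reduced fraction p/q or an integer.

class = fixed-axis compound train [3 meshes; 3 ratios multiply, 3 sense flips]
mesh 1 [73T→62T]: running ratio 73/62, sense −
mesh 2 [36T→46T]: running ratio 657/713, sense +
mesh 3 [19T→19T]: running ratio 657/713, sense −
ω_out/ω_in = -657/713

-657/713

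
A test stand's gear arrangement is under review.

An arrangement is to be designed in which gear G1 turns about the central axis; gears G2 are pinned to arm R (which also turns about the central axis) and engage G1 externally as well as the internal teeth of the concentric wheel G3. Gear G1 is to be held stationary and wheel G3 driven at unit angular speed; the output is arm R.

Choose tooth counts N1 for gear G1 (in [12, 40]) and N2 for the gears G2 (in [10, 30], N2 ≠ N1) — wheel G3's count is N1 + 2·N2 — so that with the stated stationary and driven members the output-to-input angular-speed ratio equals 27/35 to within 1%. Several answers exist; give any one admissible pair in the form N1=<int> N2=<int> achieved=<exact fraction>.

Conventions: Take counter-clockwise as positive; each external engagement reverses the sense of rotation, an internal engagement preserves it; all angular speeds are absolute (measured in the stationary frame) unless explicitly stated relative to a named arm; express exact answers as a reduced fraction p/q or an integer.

design class (target 27/35): planetary set
Willis with ω_sun = 0: ω_arm/ω_ring = N3/(N1+N3); set equal to 27/35  ⇒  N3/N1 = (27/35)/(1 − 27/35) = 27/8
N3 = N1 + 2·N2  ⇒  N2/N1 = (N3/N1 − 1)/2 = (27/8 − 1)/2 = 19/16
smallest multiple with N1 ≥ 12 and N2 ≥ 10: k = 1  ⇒  N1 = 1·16 = 16, N2 = 1·19 = 19 (N1 ≤ 40, N2 ≤ 30, N2 ≠ N1 ✓), N3 = 16 + 2·19 = 54
check: N3/(N1+N3) with N1 = 16, N3 = 54 gives 27/35; |achieved − target| = 0 ≤ 27/3500 ✓

N1=16 N2=19 achieved=27/35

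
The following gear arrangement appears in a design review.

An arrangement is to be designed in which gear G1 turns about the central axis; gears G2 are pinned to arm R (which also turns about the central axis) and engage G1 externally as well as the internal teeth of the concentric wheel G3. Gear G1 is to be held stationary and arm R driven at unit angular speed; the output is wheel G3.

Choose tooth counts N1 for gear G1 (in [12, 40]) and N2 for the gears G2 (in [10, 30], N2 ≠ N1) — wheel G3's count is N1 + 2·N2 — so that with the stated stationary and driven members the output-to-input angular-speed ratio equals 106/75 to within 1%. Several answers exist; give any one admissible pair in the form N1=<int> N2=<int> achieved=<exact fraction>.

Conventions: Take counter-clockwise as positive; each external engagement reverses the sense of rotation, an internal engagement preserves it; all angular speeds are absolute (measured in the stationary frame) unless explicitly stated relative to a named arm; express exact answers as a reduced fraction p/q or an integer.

N1=31 N2=22 achieved=106/75

design class (target 106/75): planetary set
Willis with ω_sun = 0: ω_ring/ω_arm = (N1+N3)/N3; set equal to 106/75  ⇒  N3/N1 = 1/(106/75 − 1) = 75/31
N3 = N1 + 2·N2  ⇒  N2/N1 = (N3/N1 − 1)/2 = (75/31 − 1)/2 = 22/31
smallest multiple with N1 ≥ 12 and N2 ≥ 10: k = 1  ⇒  N1 = 1·31 = 31, N2 = 1·22 = 22 (N1 ≤ 40, N2 ≤ 30, N2 ≠ N1 ✓), N3 = 31 + 2·22 = 75
check: (N1+N3)/N3 with N1 = 31, N3 = 75 gives 106/75; |achieved − target| = 0 ≤ 53/3750 ✓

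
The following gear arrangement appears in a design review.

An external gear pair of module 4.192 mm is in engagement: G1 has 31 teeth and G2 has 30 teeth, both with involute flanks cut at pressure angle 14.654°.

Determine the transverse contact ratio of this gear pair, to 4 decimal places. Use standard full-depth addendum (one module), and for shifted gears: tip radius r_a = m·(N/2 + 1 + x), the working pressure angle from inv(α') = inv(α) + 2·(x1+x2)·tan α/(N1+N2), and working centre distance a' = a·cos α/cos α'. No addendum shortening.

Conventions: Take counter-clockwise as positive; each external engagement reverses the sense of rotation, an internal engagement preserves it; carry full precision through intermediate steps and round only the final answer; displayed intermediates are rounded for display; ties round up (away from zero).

1.9428

recognized (one external pair, fixed centres): single-mesh tooth geometry, m = 4.192, N1 = 31, N2 = 30
base radii: r_b1 = 62.862407, r_b2 = 60.834587
tip radii: r_a1 = 69.168000, r_a2 = 67.072000
no profile shift: α' = α, a' = a
action lengths: √(r_a1²−r_b1²) = 28.853597, √(r_a2²−r_b2²) = 28.245463
base pitch p_b = π·m·cos α = 12.741166
CR = (28.853597 + 28.245463 − 127.856000·sin 14.65400°)/12.741166 = 1.942827
contact ratio ≈ 1.9428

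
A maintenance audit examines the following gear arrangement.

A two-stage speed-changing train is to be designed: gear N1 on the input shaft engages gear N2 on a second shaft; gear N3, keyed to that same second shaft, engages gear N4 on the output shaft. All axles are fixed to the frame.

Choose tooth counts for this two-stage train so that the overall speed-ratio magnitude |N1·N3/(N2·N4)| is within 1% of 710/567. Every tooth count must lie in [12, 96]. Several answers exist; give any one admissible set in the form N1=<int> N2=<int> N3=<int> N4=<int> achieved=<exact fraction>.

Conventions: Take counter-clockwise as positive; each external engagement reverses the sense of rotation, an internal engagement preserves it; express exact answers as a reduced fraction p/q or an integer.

2-stage fixed-axis compound train for ratio 710/567
target = 710/567 in lowest terms: an exact hit needs N1·N3 = k·710 and N2·N4 = k·567 for one integer k, every count in [12, 96]; additionally prefer no 1:1 stage (N1 ≠ N2, N3 ≠ N4)
k = 1: no 1:1-free in-range split of k·710 and k·567 into factor pairs; take k = 2
k = 2: N1·N3 = 1420 = 20·71, N2·N4 = 1134 = 14·81
achieved = 20·71/(14·81) = 710/567; |achieved − target| = 0 ≤ 71/5670 ✓

N1=20 N2=14 N3=71 N4=81 achieved=710/567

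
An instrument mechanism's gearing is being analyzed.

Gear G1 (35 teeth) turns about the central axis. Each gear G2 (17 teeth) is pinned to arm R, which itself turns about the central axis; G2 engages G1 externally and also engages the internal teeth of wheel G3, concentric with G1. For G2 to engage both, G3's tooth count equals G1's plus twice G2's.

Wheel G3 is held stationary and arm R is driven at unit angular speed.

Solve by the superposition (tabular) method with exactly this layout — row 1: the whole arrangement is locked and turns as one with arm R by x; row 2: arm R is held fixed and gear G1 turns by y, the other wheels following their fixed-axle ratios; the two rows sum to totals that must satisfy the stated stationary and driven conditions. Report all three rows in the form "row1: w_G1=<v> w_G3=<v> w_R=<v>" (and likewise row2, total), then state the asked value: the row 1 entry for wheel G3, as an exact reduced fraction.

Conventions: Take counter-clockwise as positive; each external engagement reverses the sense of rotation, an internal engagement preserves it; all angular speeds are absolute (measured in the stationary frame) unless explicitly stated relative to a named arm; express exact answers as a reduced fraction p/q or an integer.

row1: w_G1=1 w_G3=1 w_R=1
row2: w_G1=69/35 w_G3=-1 w_R=0
total: w_G1=104/35 w_G3=0 w_R=1
asked value: 1

class = planetary set [G3 = 35+2·17 = 69; Willis about the carrier]
row 1 — lock + rotate with arm: ω_sun = ω_ring = ω_arm = x
row 2 (arm held, sun turns y): ω_ring = −(35/69)·y, ω_arm = 0
boundary: total ω_ring = x − (35/69)·y = 0 and total ω_arm = x = 1  ⇒  y = 69/35, x = 1
row 2 ring = −(35/69)·69/35 = -1
totals (row 1 + row 2): sun 1 + 69/35 = 104/35, ring 1 + (-1) = 0, arm 1 + 0 = 1
asked cell (row1, ring) = 1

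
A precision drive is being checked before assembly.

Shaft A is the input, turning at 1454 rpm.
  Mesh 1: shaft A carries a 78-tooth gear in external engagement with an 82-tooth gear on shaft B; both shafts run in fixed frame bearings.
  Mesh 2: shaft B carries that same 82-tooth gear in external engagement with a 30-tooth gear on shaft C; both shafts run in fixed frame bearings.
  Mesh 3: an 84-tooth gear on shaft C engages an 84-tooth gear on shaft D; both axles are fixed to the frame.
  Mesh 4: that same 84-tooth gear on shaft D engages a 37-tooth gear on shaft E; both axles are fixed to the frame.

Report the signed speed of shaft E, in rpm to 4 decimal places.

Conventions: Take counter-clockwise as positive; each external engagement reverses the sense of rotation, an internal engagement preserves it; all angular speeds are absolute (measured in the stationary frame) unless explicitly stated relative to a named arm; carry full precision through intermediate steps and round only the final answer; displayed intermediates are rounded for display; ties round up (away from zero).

recognized (5 fixed axles, 4 meshes): fixed-axis compound train
mesh 1 [78T→82T]: ω = 1454.0000×78/82 = 1383.0732 rpm, sense flips to −
mesh 2 [82T→30T]: ω = 1383.0732×82/30 = 3780.4000 rpm, sense flips to +
mesh 3 [84T→84T]: ω = 3780.4000×84/84 = 3780.4000 rpm, sense flips to −
mesh 4 [84T→37T]: ω = 3780.4000×84/37 = 8582.5297 rpm, sense flips to +
signed output speed = +8582.5297 rpm

+8582.5297 rpm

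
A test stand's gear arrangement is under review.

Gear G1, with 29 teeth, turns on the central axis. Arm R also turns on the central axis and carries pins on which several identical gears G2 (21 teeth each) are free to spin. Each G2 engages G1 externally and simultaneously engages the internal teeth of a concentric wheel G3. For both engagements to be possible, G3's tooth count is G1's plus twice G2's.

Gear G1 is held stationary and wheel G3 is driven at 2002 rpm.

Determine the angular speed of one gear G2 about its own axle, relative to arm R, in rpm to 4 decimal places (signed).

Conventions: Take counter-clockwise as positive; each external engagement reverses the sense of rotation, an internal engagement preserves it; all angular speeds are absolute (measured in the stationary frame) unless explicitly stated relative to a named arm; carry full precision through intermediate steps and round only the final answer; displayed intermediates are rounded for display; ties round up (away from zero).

+1962.9133 rpm

planetary set (29T centre, 21T on arm, 71T internal) — Willis relation
normalise by the input: solve with ω_ring = 1, then scale by 2002 rpm
ring teeth: 29 + 2·21 = 71
29(ω_sun−ω_arm) = −71(ω_ring−ω_arm),  ω_sun = 0, ω_ring = 1
29(0−ω_arm) = −71(1−ω_arm)  ⇒  100·ω_arm = 71  ⇒  ω_arm = 71/100
sun–planet mesh: 29·(0−71/100) = −21·(ω_p−ω_arm)  ⇒  ω_p−ω_arm = 2059/2100
scale: ω_p−ω_arm = 2059/2100 × 2002 rpm = +1962.9133 rpm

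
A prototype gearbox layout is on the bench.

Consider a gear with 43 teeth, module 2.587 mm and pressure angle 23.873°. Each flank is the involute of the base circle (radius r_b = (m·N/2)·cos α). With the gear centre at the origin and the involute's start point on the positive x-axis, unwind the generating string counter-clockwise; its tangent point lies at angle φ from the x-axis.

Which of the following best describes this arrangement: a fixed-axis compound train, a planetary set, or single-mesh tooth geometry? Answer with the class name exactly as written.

single-mesh involute tooth geometry (43T wheel at module 2.587)
classification: single-mesh tooth geometry

single-mesh tooth geometry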